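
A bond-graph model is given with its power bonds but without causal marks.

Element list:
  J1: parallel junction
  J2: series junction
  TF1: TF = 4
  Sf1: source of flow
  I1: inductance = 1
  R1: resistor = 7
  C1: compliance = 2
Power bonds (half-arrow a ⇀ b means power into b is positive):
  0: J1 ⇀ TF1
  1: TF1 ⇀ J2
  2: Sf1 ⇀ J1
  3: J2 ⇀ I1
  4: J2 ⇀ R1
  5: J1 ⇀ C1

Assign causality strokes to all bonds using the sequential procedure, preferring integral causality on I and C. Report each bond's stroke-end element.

#0 stroke→TF1
#1 stroke→J2
#2 stroke→Sf1
#3 stroke→I1
#4 stroke→J2
#5 stroke→J1

bond 2 |Sf1  (Sf1: flow source, stroke at near end)
bond 3 |I1  (prefer integral on I1)
bond 1 |J2  (J2: bond 3 brought flow, rest push out)
bond 4 |J2  (common-f at J2 fixed by 3)
bond 0 |TF1  (TF TF1: opposite of bond 1)
bond 5 |J1  (J1 needs exactly one e-in)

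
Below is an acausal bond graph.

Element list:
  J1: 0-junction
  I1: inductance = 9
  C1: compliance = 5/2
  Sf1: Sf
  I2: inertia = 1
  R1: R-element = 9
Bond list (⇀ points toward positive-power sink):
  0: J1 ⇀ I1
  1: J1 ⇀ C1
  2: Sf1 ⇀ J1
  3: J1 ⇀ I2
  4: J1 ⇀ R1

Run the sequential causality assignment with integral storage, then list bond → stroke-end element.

bond 0 stroke at I1
bond 1 stroke at J1
bond 2 stroke at Sf1
bond 3 stroke at I2
bond 4 stroke at R1

#2 |Sf1  (Sf1 fixes flow; stroke at Sf1)
#0 |I1  (I1 outputs flow p/I1)
#1 |J1  (C1: C, integral causality)
#3 |I2  (J1: bond 1 brought effort, rest push out)
#4 |R1  (J1 effort already set via bond 1)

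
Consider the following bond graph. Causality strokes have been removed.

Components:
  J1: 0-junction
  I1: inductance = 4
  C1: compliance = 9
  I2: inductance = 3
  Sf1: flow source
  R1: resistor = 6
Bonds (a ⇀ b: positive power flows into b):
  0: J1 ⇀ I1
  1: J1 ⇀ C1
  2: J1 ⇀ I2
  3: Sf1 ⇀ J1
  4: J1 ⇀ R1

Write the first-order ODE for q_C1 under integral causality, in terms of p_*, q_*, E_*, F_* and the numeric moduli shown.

#3 stroke→Sf1  (Sf1: flow source, stroke at near end)
#0 stroke→I1  (I1: I, integral causality)
#1 stroke→J1  (C1 outputs effort q/C1)
#2 stroke→I2  (J1 effort already set via bond 1)
#4 stroke→R1  (J1: bond 1 brought effort, rest push out)

dq_C1/dt = F_Sf1 - p_I1/4 - p_I2/3 - q_C1/54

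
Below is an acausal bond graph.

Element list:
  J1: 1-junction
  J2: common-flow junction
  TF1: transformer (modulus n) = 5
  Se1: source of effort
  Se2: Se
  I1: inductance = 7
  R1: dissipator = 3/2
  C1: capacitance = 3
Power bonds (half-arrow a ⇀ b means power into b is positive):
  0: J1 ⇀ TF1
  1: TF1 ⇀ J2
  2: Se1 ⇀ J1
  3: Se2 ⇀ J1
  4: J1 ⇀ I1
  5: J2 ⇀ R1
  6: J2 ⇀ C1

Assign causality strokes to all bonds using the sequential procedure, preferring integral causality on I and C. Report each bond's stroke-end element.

bond 0 →J1
bond 1 →TF1
bond 2 →J1
bond 3 →J1
bond 4 →I1
bond 5 →J2
bond 6 →J2

#2 →J1  (Se1 fixes effort; stroke away)
#3 →J1  (source Se2 imposes e)
#4 →I1  (prefer integral on I1)
#0 →J1  (1-jn J1 has f-setter on 4)
#1 →TF1  (TF1: transformer flips bond 0)
#5 →J2  (J2: bond 1 brought flow, rest push out)
#6 →J2  (J2 flow already set via bond 1)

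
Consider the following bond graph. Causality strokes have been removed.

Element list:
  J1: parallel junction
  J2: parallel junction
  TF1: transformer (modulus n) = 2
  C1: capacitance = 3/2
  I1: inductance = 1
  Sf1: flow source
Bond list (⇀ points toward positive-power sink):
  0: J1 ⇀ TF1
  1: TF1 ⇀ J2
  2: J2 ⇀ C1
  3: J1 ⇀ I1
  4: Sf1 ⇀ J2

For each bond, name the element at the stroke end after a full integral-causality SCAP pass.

#0 |J1
#1 |TF1
#2 |J2
#3 |I1
#4 |Sf1

bond 4 |Sf1  (source Sf1 imposes f)
bond 2 |J2  (C1 outputs effort q/C1)
bond 1 |TF1  (J2: bond 2 brought effort, rest push out)
bond 0 |J1  (TF1: transformer flips bond 1)
bond 3 |I1  (common-e at J1 fixed by 0)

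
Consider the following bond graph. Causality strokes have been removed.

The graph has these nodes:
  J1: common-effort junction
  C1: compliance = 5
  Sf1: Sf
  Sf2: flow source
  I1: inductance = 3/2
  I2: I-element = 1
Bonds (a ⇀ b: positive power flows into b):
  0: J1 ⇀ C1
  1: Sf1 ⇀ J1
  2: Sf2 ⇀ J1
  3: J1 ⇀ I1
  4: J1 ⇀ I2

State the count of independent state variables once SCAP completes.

3  (C1, I1, I2 all integral)

b1 stroke at Sf1  (Sf1 (Sf) sets flow on bond)
b2 stroke at Sf2  (source Sf2 imposes f)
b0 stroke at J1  (C1 outputs effort q/C1)
b3 stroke at I1  (0-jn J1 has e-setter on 0)
b4 stroke at I2  (J1: bond 0 brought effort, rest push out)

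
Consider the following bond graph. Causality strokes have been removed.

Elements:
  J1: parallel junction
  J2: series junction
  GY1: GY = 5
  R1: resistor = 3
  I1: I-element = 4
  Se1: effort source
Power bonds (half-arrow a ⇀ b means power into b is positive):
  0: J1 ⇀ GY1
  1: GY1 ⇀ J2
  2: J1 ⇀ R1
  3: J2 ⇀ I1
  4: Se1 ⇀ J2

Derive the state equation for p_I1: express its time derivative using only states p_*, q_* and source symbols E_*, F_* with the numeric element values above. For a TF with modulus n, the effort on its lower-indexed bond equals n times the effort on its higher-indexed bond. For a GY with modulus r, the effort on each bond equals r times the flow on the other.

b4 →J2  (Se1: effort source, stroke at far end)
b3 →I1  (I1 integral (f out))
b1 →J2  (1-jn J2 has f-setter on 3)
b0 →J1  (GY1: gyrator matches bond 1)
b2 →R1  (common-e at J1 fixed by 0)

dp_I1/dt = E_Se1 - 25*p_I1/12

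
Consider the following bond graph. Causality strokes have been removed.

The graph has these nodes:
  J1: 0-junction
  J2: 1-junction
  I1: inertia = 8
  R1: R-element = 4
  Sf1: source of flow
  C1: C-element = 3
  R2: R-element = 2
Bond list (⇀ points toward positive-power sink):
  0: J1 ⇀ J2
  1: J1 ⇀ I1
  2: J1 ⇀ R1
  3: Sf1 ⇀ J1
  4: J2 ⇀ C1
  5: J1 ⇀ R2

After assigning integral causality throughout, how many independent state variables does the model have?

2  (C1, I1 all integral)

bond 3 stroke→Sf1  (source Sf1 imposes f)
bond 1 stroke→I1  (prefer integral on I1)
bond 4 stroke→J2  (C1 outputs effort q/C1)
bond 0 stroke→J1  (J2: last free bond brings flow in)
bond 2 stroke→R1  (common-e at J1 fixed by 0)
bond 5 stroke→R2  (common-e at J1 fixed by 0)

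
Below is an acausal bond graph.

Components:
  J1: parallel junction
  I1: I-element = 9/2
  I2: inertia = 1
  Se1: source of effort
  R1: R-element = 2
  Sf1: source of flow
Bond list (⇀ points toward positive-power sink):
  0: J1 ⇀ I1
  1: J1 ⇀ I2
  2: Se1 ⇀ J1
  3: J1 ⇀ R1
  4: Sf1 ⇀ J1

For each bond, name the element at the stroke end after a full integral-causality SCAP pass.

bond 0 stroke at I1
bond 1 stroke at I2
bond 2 stroke at J1
bond 3 stroke at R1
bond 4 stroke at Sf1

#2 →J1  (Se1 fixes effort; stroke away)
#4 →Sf1  (source Sf1 imposes f)
#0 →I1  (common-e at J1 fixed by 2)
#1 →I2  (0-jn J1 has e-setter on 2)
#3 →R1  (J1: bond 2 brought effort, rest push out)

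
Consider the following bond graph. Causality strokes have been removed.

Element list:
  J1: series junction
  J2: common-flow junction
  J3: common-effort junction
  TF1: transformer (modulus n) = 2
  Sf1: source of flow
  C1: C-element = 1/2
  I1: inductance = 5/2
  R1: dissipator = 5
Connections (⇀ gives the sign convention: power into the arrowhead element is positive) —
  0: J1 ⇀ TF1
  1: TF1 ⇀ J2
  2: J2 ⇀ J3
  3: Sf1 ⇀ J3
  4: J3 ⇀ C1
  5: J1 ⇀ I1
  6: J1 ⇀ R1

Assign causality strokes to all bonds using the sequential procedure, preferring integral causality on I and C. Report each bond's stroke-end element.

b3 →Sf1  (Sf1 fixes flow; stroke at Sf1)
b4 →J3  (prefer integral on C1)
b2 →J2  (0-jn J3 has e-setter on 4)
b1 →TF1  (closing 1-jn rule on J2)
b0 →J1  (TF TF1: opposite of bond 1)
b5 →I1  (I1 integral (f out))
b6 →J1  (1-jn J1 has f-setter on 5)

bond 0 stroke→J1
bond 1 stroke→TF1
bond 2 stroke→J2
bond 3 stroke→Sf1
bond 4 stroke→J3
bond 5 stroke→I1
bond 6 stroke→J1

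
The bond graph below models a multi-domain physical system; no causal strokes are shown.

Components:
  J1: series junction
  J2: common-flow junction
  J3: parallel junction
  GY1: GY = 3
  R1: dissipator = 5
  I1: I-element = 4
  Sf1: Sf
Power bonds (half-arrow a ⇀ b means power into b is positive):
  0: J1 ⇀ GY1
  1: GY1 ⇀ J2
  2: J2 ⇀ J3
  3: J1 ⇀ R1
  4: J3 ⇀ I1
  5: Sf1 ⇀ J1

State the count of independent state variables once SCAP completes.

1  (I1 all integral)

#5 stroke→Sf1  (Sf1: flow source, stroke at near end)
#0 stroke→J1  (1-jn J1 has f-setter on 5)
#3 stroke→J1  (J1 flow already set via bond 5)
#1 stroke→J2  (through GY1, causality inverts; strokes same side of GY1)
#2 stroke→J3  (only one flow-in slot at J2)
#4 stroke→I1  (0-jn J3 has e-setter on 2)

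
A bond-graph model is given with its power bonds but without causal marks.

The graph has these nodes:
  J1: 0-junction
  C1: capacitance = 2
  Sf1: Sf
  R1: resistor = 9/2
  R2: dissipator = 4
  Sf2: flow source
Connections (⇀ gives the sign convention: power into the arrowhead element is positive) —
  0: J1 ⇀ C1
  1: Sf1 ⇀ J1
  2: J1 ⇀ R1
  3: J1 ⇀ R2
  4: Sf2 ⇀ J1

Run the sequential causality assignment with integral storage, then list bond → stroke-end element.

#0 |J1
#1 |Sf1
#2 |R1
#3 |R2
#4 |Sf2

bond 1 stroke→Sf1  (Sf1 (Sf) sets flow on bond)
bond 4 stroke→Sf2  (Sf2: flow source, stroke at near end)
bond 0 stroke→J1  (prefer integral on C1)
bond 2 stroke→R1  (0-jn J1 has e-setter on 0)
bond 3 stroke→R2  (J1: bond 0 brought effort, rest push out)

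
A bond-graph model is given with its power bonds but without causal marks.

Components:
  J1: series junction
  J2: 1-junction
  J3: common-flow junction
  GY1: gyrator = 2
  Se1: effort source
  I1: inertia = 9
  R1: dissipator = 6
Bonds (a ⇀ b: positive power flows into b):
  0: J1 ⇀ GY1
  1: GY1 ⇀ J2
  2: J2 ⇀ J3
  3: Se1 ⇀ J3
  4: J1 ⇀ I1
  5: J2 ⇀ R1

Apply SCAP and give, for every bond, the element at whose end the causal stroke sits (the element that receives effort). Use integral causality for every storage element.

#3 →J3  (Se1: effort source, stroke at far end)
#2 →J2  (J3 needs exactly one f-in)
#4 →I1  (I1 integral (f out))
#0 →J1  (J1: bond 4 brought flow, rest push out)
#1 →J2  (GY GY1: same side as bond 0)
#5 →R1  (J2: last free bond brings flow in)

bond 0 →J1
bond 1 →J2
bond 2 →J2
bond 3 →J3
bond 4 →I1
bond 5 →R1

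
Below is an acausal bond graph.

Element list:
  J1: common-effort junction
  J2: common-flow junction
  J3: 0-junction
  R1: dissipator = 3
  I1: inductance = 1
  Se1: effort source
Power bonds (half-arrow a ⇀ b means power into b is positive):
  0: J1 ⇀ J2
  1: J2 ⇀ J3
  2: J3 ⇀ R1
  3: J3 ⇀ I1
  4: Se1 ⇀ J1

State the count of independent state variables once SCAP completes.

bond 4 stroke at J1  (Se1 (Se) sets effort on bond)
bond 0 stroke at J2  (J1: bond 4 brought effort, rest push out)
bond 1 stroke at J3  (only one flow-in slot at J2)
bond 2 stroke at R1  (J3 effort already set via bond 1)
bond 3 stroke at I1  (common-e at J3 fixed by 1)

1  (I1 all integral)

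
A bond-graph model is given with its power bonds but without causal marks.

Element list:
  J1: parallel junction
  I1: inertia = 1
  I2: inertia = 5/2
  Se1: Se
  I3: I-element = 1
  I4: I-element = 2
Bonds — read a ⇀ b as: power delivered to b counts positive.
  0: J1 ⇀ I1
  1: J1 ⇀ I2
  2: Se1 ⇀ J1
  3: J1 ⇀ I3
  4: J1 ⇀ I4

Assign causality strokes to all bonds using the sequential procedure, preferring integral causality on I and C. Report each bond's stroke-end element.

b2 →J1  (source Se1 imposes e)
b0 →I1  (common-e at J1 fixed by 2)
b1 →I2  (J1: bond 2 brought effort, rest push out)
b3 →I3  (J1 effort already set via bond 2)
b4 →I4  (0-jn J1 has e-setter on 2)

#0 |I1
#1 |I2
#2 |J1
#3 |I3
#4 |I4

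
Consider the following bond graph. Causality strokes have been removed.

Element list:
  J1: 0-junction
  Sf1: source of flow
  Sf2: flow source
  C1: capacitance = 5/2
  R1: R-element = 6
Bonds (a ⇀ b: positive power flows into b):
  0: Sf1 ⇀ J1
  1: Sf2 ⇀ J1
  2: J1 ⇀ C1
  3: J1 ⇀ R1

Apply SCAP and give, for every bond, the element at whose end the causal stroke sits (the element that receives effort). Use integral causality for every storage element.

β0 stroke at Sf1
β1 stroke at Sf2
β2 stroke at J1
β3 stroke at R1

bond 0 stroke at Sf1  (Sf1 (Sf) sets flow on bond)
bond 1 stroke at Sf2  (Sf2 fixes flow; stroke at Sf2)
bond 2 stroke at J1  (prefer integral on C1)
bond 3 stroke at R1  (J1 effort already set via bond 2)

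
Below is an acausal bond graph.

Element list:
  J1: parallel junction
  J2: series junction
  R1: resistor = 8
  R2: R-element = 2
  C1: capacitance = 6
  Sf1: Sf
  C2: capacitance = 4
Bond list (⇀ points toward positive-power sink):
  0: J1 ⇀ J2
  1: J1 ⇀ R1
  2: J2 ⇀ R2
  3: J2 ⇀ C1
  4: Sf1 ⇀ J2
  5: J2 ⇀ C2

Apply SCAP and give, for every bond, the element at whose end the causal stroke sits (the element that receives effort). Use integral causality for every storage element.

β4 stroke at Sf1  (Sf1 (Sf) sets flow on bond)
β0 stroke at J2  (common-f at J2 fixed by 4)
β2 stroke at J2  (common-f at J2 fixed by 4)
β3 stroke at J2  (common-f at J2 fixed by 4)
β5 stroke at J2  (J2: bond 4 brought flow, rest push out)
β1 stroke at J1  (only one effort-in slot at J1)

b0 stroke at J2
b1 stroke at J1
b2 stroke at J2
b3 stroke at J2
b4 stroke at Sf1
b5 stroke at J2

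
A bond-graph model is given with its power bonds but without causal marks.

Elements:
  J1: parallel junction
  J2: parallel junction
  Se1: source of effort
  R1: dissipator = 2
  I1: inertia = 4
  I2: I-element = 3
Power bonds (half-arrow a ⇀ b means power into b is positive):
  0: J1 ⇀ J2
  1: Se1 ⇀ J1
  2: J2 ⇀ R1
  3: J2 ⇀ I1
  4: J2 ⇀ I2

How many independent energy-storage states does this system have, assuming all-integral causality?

#1 |J1  (source Se1 imposes e)
#0 |J2  (0-jn J1 has e-setter on 1)
#2 |R1  (common-e at J2 fixed by 0)
#3 |I1  (J2 effort already set via bond 0)
#4 |I2  (0-jn J2 has e-setter on 0)

2  (I1, I2 all integral)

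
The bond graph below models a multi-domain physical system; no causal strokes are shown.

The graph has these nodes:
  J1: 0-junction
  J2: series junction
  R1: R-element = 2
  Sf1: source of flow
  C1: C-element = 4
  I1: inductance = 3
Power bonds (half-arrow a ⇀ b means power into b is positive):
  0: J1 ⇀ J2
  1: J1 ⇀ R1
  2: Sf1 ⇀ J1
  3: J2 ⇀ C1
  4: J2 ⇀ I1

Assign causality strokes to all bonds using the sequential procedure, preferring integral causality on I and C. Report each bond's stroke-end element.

b2 →Sf1  (Sf1 fixes flow; stroke at Sf1)
b3 →J2  (C1: C, integral causality)
b4 →I1  (prefer integral on I1)
b0 →J2  (1-jn J2 has f-setter on 4)
b1 →J1  (J1 needs exactly one e-in)

#0 |J2
#1 |J1
#2 |Sf1
#3 |J2
#4 |I1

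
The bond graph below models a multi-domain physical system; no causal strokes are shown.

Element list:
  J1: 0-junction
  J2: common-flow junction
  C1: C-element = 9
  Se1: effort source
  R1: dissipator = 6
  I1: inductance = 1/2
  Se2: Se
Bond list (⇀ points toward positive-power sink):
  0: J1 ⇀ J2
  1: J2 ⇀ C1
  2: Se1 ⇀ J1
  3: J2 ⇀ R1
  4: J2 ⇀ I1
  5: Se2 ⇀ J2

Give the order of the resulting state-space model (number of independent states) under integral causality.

b2 stroke at J1  (Se1 (Se) sets effort on bond)
b5 stroke at J2  (Se2 fixes effort; stroke away)
b0 stroke at J2  (J1 effort already set via bond 2)
b1 stroke at J2  (prefer integral on C1)
b4 stroke at I1  (I1: I, integral causality)
b3 stroke at J2  (J2: bond 4 brought flow, rest push out)

2  (C1, I1 all integral)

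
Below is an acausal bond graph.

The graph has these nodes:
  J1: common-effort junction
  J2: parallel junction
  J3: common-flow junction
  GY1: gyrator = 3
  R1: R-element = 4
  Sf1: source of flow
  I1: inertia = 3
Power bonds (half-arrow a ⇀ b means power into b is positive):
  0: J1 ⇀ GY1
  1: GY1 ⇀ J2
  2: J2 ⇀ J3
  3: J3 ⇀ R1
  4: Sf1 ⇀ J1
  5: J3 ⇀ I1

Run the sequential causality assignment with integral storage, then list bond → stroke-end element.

β4 →Sf1  (Sf1 (Sf) sets flow on bond)
β0 →J1  (J1: last free bond brings effort in)
β1 →J2  (through GY1, causality inverts; strokes same side of GY1)
β2 →J3  (J2 effort already set via bond 1)
β5 →I1  (I1 outputs flow p/I1)
β3 →J3  (1-jn J3 has f-setter on 5)

b0 stroke→J1
b1 stroke→J2
b2 stroke→J3
b3 stroke→J3
b4 stroke→Sf1
b5 stroke→I1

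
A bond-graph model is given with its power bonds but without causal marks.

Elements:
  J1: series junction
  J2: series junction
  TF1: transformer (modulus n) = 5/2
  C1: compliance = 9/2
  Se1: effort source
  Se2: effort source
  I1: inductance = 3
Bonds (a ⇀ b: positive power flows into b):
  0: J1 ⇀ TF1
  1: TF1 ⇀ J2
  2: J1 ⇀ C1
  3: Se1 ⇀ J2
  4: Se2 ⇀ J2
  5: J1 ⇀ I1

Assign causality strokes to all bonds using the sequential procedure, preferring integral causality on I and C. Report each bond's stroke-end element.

#3 stroke→J2  (Se1 fixes effort; stroke away)
#4 stroke→J2  (Se2 (Se) sets effort on bond)
#1 stroke→TF1  (J2: last free bond brings flow in)
#0 stroke→J1  (TF1 one-in-one-out from 1)
#2 stroke→J1  (C1: C, integral causality)
#5 stroke→I1  (only one flow-in slot at J1)

#0 →J1
#1 →TF1
#2 →J1
#3 →J2
#4 →J2
#5 →I1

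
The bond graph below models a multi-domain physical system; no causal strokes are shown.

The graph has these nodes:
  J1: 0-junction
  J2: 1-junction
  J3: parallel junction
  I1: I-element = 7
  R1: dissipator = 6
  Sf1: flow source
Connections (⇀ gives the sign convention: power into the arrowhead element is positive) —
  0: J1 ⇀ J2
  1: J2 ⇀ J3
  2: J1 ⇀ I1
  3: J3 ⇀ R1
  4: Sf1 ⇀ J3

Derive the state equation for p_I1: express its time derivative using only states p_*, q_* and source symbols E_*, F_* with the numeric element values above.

β4 stroke→Sf1  (source Sf1 imposes f)
β2 stroke→I1  (I1 outputs flow p/I1)
β0 stroke→J1  (J1: last free bond brings effort in)
β1 stroke→J2  (J2: bond 0 brought flow, rest push out)
β3 stroke→J3  (only one effort-in slot at J3)

dp_I1/dt = 6*F_Sf1 - 6*p_I1/7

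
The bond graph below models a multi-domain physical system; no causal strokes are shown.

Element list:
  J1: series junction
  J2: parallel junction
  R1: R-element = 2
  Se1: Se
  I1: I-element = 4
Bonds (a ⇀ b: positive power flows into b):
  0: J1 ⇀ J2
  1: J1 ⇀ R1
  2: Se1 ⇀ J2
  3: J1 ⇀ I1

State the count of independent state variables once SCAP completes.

1  (I1 all integral)

bond 2 |J2  (source Se1 imposes e)
bond 0 |J1  (0-jn J2 has e-setter on 2)
bond 3 |I1  (prefer integral on I1)
bond 1 |J1  (1-jn J1 has f-setter on 3)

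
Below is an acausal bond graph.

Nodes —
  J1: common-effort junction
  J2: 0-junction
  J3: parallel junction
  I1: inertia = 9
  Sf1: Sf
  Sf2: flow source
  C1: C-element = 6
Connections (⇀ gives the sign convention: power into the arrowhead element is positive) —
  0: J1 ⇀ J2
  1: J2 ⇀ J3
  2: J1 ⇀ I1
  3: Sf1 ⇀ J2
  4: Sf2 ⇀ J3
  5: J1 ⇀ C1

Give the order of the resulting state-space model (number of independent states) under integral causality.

β3 →Sf1  (Sf1 (Sf) sets flow on bond)
β4 →Sf2  (Sf2 fixes flow; stroke at Sf2)
β1 →J3  (only one effort-in slot at J3)
β0 →J2  (J2: last free bond brings effort in)
β2 →I1  (I1: I, integral causality)
β5 →J1  (closing 0-jn rule on J1)

2  (C1, I1 all integral)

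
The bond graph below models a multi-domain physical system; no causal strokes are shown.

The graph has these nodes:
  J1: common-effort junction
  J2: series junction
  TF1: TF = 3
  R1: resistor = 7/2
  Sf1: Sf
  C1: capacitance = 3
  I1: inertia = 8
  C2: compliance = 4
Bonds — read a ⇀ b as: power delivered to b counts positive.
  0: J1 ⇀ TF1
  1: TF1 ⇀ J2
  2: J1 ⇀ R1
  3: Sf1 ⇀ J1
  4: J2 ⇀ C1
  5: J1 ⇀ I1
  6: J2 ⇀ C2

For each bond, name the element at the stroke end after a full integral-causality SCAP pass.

bond 3 |Sf1  (Sf1 (Sf) sets flow on bond)
bond 4 |J2  (C1 outputs effort q/C1)
bond 5 |I1  (I1 outputs flow p/I1)
bond 6 |J2  (C2 integral (e out))
bond 1 |TF1  (J2 needs exactly one f-in)
bond 0 |J1  (TF1: transformer flips bond 1)
bond 2 |R1  (common-e at J1 fixed by 0)

bond 0 →J1
bond 1 →TF1
bond 2 →R1
bond 3 →Sf1
bond 4 →J2
bond 5 →I1
bond 6 →J2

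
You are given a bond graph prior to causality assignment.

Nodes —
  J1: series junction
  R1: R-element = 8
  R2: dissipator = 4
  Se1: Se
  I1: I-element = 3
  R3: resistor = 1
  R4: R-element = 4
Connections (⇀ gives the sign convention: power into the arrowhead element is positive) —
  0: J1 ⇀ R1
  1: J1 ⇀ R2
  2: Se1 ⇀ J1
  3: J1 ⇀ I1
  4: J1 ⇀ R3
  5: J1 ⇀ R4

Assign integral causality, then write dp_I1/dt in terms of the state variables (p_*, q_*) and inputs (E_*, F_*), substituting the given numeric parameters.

bond 2 stroke→J1  (Se1: effort source, stroke at far end)
bond 3 stroke→I1  (I1 integral (f out))
bond 0 stroke→J1  (common-f at J1 fixed by 3)
bond 1 stroke→J1  (1-jn J1 has f-setter on 3)
bond 4 stroke→J1  (1-jn J1 has f-setter on 3)
bond 5 stroke→J1  (J1: bond 3 brought flow, rest push out)

dp_I1/dt = E_Se1 - 17*p_I1/3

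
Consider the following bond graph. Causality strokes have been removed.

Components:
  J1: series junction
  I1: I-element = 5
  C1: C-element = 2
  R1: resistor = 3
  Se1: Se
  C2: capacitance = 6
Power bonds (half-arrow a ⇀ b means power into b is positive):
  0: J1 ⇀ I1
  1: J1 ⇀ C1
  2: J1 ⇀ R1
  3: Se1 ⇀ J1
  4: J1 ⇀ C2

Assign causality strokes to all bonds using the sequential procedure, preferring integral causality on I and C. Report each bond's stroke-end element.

bond 3 stroke at J1  (Se1 fixes effort; stroke away)
bond 0 stroke at I1  (prefer integral on I1)
bond 1 stroke at J1  (common-f at J1 fixed by 0)
bond 2 stroke at J1  (1-jn J1 has f-setter on 0)
bond 4 stroke at J1  (J1 flow already set via bond 0)

b0 |I1
b1 |J1
b2 |J1
b3 |J1
b4 |J1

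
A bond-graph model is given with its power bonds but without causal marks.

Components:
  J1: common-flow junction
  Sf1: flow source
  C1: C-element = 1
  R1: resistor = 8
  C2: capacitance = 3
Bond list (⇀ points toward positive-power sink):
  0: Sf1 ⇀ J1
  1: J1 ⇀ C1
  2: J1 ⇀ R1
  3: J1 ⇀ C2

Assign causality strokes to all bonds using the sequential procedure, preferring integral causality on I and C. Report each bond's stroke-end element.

bond 0 stroke→Sf1
bond 1 stroke→J1
bond 2 stroke→J1
bond 3 stroke→J1

β0 →Sf1  (source Sf1 imposes f)
β1 →J1  (J1: bond 0 brought flow, rest push out)
β2 →J1  (common-f at J1 fixed by 0)
β3 →J1  (common-f at J1 fixed by 0)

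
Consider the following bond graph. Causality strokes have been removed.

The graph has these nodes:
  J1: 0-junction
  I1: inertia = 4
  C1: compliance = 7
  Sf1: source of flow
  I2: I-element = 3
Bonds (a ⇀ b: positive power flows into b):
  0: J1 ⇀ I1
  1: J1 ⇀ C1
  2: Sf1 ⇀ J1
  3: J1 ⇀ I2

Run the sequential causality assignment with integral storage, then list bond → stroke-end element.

b0 →I1
b1 →J1
b2 →Sf1
b3 →I2

β2 |Sf1  (Sf1 fixes flow; stroke at Sf1)
β0 |I1  (I1 outputs flow p/I1)
β1 |J1  (C1: C, integral causality)
β3 |I2  (J1 effort already set via bond 1)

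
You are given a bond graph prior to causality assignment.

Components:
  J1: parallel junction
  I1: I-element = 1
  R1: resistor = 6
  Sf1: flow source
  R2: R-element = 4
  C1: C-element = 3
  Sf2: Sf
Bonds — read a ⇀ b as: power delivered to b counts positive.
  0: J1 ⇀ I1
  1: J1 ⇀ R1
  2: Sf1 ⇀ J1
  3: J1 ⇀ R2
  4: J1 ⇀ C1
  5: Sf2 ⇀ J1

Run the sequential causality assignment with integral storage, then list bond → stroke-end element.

β0 |I1
β1 |R1
β2 |Sf1
β3 |R2
β4 |J1
β5 |Sf2

b2 |Sf1  (source Sf1 imposes f)
b5 |Sf2  (Sf2 (Sf) sets flow on bond)
b0 |I1  (prefer integral on I1)
b4 |J1  (C1 outputs effort q/C1)
b1 |R1  (common-e at J1 fixed by 4)
b3 |R2  (J1 effort already set via bond 4)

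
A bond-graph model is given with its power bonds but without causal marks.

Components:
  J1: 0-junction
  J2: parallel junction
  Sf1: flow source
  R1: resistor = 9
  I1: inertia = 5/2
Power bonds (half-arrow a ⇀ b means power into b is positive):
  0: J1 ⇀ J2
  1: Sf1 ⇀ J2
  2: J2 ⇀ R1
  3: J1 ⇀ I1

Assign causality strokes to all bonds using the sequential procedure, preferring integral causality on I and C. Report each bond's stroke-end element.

#0 |J1
#1 |Sf1
#2 |J2
#3 |I1

b1 stroke→Sf1  (Sf1: flow source, stroke at near end)
b3 stroke→I1  (I1: I, integral causality)
b0 stroke→J1  (J1 needs exactly one e-in)
b2 stroke→J2  (J2 needs exactly one e-in)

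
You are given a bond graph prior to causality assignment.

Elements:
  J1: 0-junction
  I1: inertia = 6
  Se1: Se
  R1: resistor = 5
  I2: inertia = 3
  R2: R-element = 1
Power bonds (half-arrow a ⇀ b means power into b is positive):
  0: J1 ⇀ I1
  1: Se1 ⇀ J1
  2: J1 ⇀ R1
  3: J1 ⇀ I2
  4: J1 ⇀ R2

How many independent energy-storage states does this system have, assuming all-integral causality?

#1 →J1  (source Se1 imposes e)
#0 →I1  (common-e at J1 fixed by 1)
#2 →R1  (0-jn J1 has e-setter on 1)
#3 →I2  (0-jn J1 has e-setter on 1)
#4 →R2  (J1: bond 1 brought effort, rest push out)

2  (I1, I2 all integral)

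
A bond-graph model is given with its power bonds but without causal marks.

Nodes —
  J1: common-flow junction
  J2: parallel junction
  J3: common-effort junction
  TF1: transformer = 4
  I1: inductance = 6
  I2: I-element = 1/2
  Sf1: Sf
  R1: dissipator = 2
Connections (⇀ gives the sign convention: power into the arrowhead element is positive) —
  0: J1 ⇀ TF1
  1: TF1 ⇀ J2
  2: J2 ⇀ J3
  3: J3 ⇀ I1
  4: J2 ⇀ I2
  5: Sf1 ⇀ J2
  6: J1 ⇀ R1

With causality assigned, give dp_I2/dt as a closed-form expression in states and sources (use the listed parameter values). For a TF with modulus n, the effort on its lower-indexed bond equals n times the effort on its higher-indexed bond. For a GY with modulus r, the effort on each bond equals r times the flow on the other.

dp_I2/dt = F_Sf1/8 - p_I1/48 - p_I2/4

#5 stroke→Sf1  (source Sf1 imposes f)
#3 stroke→I1  (prefer integral on I1)
#2 stroke→J3  (closing 0-jn rule on J3)
#4 stroke→I2  (I2 outputs flow p/I2)
#1 stroke→J2  (J2: last free bond brings effort in)
#0 stroke→TF1  (TF TF1: opposite of bond 1)
#6 stroke→J1  (1-jn J1 has f-setter on 0)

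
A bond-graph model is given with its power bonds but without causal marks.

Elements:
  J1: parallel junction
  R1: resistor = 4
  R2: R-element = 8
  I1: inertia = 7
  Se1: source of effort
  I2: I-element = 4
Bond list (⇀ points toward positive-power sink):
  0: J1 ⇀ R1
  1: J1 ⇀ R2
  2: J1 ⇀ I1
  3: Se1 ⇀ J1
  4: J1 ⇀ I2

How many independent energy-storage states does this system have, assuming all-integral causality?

2  (I1, I2 all integral)

β3 stroke→J1  (Se1 (Se) sets effort on bond)
β0 stroke→R1  (0-jn J1 has e-setter on 3)
β1 stroke→R2  (common-e at J1 fixed by 3)
β2 stroke→I1  (J1 effort already set via bond 3)
β4 stroke→I2  (common-e at J1 fixed by 3)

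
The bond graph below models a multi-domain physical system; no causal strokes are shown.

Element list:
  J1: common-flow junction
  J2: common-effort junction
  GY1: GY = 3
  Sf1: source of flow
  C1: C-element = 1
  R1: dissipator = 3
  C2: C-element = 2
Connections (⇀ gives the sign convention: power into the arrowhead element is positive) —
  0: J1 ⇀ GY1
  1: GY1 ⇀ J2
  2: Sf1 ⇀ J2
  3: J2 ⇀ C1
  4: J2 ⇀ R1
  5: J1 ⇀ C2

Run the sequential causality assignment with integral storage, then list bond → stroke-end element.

bond 0 →GY1
bond 1 →GY1
bond 2 →Sf1
bond 3 →J2
bond 4 →R1
bond 5 →J1

bond 2 |Sf1  (Sf1: flow source, stroke at near end)
bond 3 |J2  (C1: C, integral causality)
bond 1 |GY1  (J2 effort already set via bond 3)
bond 4 |R1  (0-jn J2 has e-setter on 3)
bond 0 |GY1  (through GY1, causality inverts; strokes same side of GY1)
bond 5 |J1  (J1: bond 0 brought flow, rest push out)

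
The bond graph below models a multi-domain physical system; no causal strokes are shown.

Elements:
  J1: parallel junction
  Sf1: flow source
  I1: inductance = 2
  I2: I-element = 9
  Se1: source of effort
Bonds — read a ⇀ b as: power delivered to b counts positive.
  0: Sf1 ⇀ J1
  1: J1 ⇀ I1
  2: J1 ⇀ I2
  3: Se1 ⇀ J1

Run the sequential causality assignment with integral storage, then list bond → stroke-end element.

β0 stroke→Sf1  (Sf1: flow source, stroke at near end)
β3 stroke→J1  (source Se1 imposes e)
β1 stroke→I1  (J1 effort already set via bond 3)
β2 stroke→I2  (common-e at J1 fixed by 3)

b0 →Sf1
b1 →I1
b2 →I2
b3 →J1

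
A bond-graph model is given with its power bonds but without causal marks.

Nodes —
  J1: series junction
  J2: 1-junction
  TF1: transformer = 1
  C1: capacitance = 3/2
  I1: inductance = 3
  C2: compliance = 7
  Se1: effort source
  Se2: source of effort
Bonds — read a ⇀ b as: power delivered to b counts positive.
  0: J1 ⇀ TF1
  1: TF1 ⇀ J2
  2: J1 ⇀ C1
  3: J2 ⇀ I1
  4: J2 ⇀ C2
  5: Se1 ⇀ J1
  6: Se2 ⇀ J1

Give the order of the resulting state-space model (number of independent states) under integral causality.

3  (C1, C2, I1 all integral)

#5 →J1  (Se1: effort source, stroke at far end)
#6 →J1  (Se2 fixes effort; stroke away)
#2 →J1  (prefer integral on C1)
#0 →TF1  (closing 1-jn rule on J1)
#1 →J2  (TF1: transformer flips bond 0)
#3 →I1  (prefer integral on I1)
#4 →J2  (1-jn J2 has f-setter on 3)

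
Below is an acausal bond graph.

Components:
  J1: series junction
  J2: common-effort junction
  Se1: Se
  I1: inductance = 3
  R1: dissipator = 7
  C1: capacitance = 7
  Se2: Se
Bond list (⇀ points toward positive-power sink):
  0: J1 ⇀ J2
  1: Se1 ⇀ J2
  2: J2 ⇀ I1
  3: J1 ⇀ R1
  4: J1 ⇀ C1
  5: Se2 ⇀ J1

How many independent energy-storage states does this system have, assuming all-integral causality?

β1 stroke at J2  (Se1 fixes effort; stroke away)
β5 stroke at J1  (Se2: effort source, stroke at far end)
β0 stroke at J1  (J2 effort already set via bond 1)
β2 stroke at I1  (common-e at J2 fixed by 1)
β4 stroke at J1  (C1 outputs effort q/C1)
β3 stroke at R1  (closing 1-jn rule on J1)

2  (C1, I1 all integral)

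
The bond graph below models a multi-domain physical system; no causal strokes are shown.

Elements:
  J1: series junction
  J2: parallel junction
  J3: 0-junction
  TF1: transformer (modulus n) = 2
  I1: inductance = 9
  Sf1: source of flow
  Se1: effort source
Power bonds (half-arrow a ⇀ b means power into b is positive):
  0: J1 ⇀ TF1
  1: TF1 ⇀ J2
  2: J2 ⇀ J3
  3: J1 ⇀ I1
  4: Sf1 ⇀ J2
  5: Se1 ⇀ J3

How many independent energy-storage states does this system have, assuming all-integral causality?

#4 →Sf1  (Sf1: flow source, stroke at near end)
#5 →J3  (Se1 fixes effort; stroke away)
#2 →J2  (J3 effort already set via bond 5)
#1 →TF1  (J2 effort already set via bond 2)
#0 →J1  (TF1 one-in-one-out from 1)
#3 →I1  (only one flow-in slot at J1)

1  (I1 all integral)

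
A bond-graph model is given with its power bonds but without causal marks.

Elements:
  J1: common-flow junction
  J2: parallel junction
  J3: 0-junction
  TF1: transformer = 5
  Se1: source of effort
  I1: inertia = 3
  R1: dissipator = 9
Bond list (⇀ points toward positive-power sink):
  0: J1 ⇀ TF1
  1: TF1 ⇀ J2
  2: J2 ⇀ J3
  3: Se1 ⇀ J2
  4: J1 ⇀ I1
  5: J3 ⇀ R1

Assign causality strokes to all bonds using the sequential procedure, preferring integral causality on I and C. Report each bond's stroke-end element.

β0 |J1
β1 |TF1
β2 |J3
β3 |J2
β4 |I1
β5 |R1

b3 |J2  (Se1 (Se) sets effort on bond)
b1 |TF1  (J2: bond 3 brought effort, rest push out)
b2 |J3  (J2: bond 3 brought effort, rest push out)
b5 |R1  (common-e at J3 fixed by 2)
b0 |J1  (TF1: transformer flips bond 1)
b4 |I1  (closing 1-jn rule on J1)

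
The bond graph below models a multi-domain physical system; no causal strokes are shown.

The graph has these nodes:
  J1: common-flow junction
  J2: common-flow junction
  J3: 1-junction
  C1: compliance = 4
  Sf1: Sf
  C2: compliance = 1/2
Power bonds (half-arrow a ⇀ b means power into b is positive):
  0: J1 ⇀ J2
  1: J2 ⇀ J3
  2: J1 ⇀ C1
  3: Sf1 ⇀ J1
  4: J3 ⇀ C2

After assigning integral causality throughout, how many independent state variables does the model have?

2  (C1, C2 all integral)

#3 |Sf1  (source Sf1 imposes f)
#0 |J1  (J1 flow already set via bond 3)
#2 |J1  (common-f at J1 fixed by 3)
#1 |J2  (J2 flow already set via bond 0)
#4 |J3  (J3: bond 1 brought flow, rest push out)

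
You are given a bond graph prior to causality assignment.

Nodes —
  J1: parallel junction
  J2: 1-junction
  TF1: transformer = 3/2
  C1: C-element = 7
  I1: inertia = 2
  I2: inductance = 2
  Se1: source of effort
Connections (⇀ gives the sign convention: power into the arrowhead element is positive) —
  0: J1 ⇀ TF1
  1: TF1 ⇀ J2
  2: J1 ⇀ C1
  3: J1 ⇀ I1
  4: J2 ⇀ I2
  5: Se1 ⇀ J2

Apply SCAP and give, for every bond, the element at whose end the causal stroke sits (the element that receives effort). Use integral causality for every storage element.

#5 →J2  (source Se1 imposes e)
#2 →J1  (C1 outputs effort q/C1)
#0 →TF1  (common-e at J1 fixed by 2)
#3 →I1  (J1 effort already set via bond 2)
#1 →J2  (through TF1, causality passes straight; one stroke at TF1)
#4 →I2  (only one flow-in slot at J2)

bond 0 stroke at TF1
bond 1 stroke at J2
bond 2 stroke at J1
bond 3 stroke at I1
bond 4 stroke at I2
bond 5 stroke at J2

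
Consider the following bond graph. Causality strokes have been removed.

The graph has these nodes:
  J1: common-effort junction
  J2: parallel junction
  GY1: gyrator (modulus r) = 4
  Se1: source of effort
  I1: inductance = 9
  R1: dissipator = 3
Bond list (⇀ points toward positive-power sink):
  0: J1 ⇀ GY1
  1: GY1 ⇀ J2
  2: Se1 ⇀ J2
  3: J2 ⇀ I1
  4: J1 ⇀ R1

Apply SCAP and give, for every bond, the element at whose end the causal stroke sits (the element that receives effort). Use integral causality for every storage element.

bond 2 stroke→J2  (Se1: effort source, stroke at far end)
bond 1 stroke→GY1  (J2 effort already set via bond 2)
bond 3 stroke→I1  (J2 effort already set via bond 2)
bond 0 stroke→GY1  (through GY1, causality inverts; strokes same side of GY1)
bond 4 stroke→J1  (only one effort-in slot at J1)

bond 0 stroke→GY1
bond 1 stroke→GY1
bond 2 stroke→J2
bond 3 stroke→I1
bond 4 stroke→J1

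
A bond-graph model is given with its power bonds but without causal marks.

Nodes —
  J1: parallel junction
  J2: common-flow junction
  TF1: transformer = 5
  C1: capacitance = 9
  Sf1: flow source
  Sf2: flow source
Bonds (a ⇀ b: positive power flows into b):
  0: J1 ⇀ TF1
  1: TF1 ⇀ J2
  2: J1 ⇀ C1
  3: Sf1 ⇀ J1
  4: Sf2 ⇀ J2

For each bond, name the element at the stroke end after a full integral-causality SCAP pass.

bond 3 →Sf1  (Sf1: flow source, stroke at near end)
bond 4 →Sf2  (Sf2 (Sf) sets flow on bond)
bond 1 →J2  (J2 flow already set via bond 4)
bond 0 →TF1  (TF1 one-in-one-out from 1)
bond 2 →J1  (closing 0-jn rule on J1)

bond 0 stroke at TF1
bond 1 stroke at J2
bond 2 stroke at J1
bond 3 stroke at Sf1
bond 4 stroke at Sf2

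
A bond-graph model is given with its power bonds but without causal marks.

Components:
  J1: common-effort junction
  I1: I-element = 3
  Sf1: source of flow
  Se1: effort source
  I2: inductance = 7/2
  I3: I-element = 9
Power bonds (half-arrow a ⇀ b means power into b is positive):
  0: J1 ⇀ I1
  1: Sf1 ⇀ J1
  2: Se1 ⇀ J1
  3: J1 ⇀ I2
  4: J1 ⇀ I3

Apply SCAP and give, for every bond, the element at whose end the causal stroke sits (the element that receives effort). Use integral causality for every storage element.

b0 stroke→I1
b1 stroke→Sf1
b2 stroke→J1
b3 stroke→I2
b4 stroke→I3

#1 stroke→Sf1  (Sf1 (Sf) sets flow on bond)
#2 stroke→J1  (source Se1 imposes e)
#0 stroke→I1  (J1: bond 2 brought effort, rest push out)
#3 stroke→I2  (common-e at J1 fixed by 2)
#4 stroke→I3  (J1: bond 2 brought effort, rest push out)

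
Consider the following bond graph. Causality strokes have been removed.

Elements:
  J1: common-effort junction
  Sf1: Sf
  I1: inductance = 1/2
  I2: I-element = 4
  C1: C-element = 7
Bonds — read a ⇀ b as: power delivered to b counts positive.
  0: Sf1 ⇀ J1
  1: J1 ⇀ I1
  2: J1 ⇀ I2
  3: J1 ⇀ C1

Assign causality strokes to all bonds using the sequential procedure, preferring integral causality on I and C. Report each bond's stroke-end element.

bond 0 |Sf1
bond 1 |I1
bond 2 |I2
bond 3 |J1

β0 |Sf1  (Sf1: flow source, stroke at near end)
β1 |I1  (I1: I, integral causality)
β2 |I2  (I2 outputs flow p/I2)
β3 |J1  (closing 0-jn rule on J1)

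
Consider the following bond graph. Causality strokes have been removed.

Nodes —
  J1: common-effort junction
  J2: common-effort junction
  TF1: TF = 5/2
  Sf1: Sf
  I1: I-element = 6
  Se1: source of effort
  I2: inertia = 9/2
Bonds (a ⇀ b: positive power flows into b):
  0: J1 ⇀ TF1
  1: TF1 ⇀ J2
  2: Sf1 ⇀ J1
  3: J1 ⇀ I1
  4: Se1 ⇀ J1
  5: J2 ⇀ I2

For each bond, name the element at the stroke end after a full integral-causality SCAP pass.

#2 stroke at Sf1  (Sf1 (Sf) sets flow on bond)
#4 stroke at J1  (source Se1 imposes e)
#0 stroke at TF1  (J1 effort already set via bond 4)
#3 stroke at I1  (J1: bond 4 brought effort, rest push out)
#1 stroke at J2  (through TF1, causality passes straight; one stroke at TF1)
#5 stroke at I2  (J2: bond 1 brought effort, rest push out)

b0 stroke→TF1
b1 stroke→J2
b2 stroke→Sf1
b3 stroke→I1
b4 stroke→J1
b5 stroke→I2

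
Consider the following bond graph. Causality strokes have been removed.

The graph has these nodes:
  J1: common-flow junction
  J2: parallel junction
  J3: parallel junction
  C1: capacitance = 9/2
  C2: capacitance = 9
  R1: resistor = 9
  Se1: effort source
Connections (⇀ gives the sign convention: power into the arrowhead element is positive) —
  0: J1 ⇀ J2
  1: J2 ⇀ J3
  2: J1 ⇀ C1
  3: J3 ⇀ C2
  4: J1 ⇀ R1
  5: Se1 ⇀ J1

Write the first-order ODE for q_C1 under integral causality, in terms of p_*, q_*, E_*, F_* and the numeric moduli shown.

dq_C1/dt = E_Se1/9 - 2*q_C1/81 - q_C2/81

#5 stroke→J1  (Se1 fixes effort; stroke away)
#2 stroke→J1  (prefer integral on C1)
#3 stroke→J3  (C2 outputs effort q/C2)
#1 stroke→J2  (J3: bond 3 brought effort, rest push out)
#0 stroke→J1  (common-e at J2 fixed by 1)
#4 stroke→R1  (J1 needs exactly one f-in)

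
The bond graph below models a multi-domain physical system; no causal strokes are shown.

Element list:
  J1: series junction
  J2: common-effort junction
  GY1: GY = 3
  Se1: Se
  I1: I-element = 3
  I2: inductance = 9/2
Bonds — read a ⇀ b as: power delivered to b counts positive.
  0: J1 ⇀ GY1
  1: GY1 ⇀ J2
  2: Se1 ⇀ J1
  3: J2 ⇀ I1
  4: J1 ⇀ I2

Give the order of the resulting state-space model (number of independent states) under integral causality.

2  (I1, I2 all integral)

b2 stroke→J1  (Se1 fixes effort; stroke away)
b3 stroke→I1  (prefer integral on I1)
b1 stroke→J2  (J2: last free bond brings effort in)
b0 stroke→J1  (GY GY1: same side as bond 1)
b4 stroke→I2  (only one flow-in slot at J1)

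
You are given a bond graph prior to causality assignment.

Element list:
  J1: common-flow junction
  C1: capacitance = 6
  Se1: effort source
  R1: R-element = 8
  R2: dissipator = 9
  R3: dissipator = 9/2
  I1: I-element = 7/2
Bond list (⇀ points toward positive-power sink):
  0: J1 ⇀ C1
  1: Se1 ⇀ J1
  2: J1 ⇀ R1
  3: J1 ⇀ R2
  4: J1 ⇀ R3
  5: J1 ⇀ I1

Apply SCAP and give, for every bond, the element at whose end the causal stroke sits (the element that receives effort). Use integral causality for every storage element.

#0 stroke at J1
#1 stroke at J1
#2 stroke at J1
#3 stroke at J1
#4 stroke at J1
#5 stroke at I1

#1 stroke→J1  (source Se1 imposes e)
#0 stroke→J1  (C1: C, integral causality)
#5 stroke→I1  (I1 integral (f out))
#2 stroke→J1  (1-jn J1 has f-setter on 5)
#3 stroke→J1  (J1 flow already set via bond 5)
#4 stroke→J1  (1-jn J1 has f-setter on 5)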